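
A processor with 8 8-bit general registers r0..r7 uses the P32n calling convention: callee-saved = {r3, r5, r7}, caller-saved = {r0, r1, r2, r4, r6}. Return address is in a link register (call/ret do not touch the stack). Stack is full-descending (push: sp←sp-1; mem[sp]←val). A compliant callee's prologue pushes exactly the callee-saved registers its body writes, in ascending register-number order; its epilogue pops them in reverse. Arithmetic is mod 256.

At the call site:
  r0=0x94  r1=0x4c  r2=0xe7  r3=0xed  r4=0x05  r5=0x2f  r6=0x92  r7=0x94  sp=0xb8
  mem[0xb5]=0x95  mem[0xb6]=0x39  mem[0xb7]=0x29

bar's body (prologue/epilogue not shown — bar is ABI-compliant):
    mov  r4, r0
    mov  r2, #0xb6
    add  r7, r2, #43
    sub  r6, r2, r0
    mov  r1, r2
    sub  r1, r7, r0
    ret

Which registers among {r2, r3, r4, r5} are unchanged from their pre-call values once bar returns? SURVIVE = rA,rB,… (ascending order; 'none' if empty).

SURVIVE = r3,r5

prologue: push r7 -> mem[0xb7]=0x94, sp=0xb7
body[0] mov  r4, r0 -> r4=0x94
body[1] mov  r2, #0xb6 -> r2=0xb6
body[2] add  r7, r2, #43 -> r7=0xe1
body[3] sub  r6, r2, r0 -> r6=0x22
body[4] mov  r1, r2 -> r1=0xb6
body[5] sub  r1, r7, r0 -> r1=0x4d
epilogue: pop r7=0x94, sp=0xb8
r2: caller-saved, written=True
r3: callee-saved, written=False
r4: caller-saved, written=True
r5: callee-saved, written=False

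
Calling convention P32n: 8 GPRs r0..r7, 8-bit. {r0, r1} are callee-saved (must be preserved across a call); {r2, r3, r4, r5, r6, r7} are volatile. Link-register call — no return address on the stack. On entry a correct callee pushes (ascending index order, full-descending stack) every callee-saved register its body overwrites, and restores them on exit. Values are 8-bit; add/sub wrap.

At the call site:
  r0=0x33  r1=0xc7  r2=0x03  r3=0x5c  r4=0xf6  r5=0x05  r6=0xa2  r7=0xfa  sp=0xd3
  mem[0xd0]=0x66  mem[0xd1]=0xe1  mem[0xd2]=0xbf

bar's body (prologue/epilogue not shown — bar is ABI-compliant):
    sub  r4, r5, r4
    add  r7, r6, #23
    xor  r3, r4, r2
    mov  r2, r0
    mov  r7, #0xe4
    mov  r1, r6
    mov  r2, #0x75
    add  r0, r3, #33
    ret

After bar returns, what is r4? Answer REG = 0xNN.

REG = 0x0f

prologue: push r0 → mem[0xd2]=0x33, sp=0xd2
prologue: push r1 → mem[0xd1]=0xc7, sp=0xd1
body[0] sub  r4, r5, r4 → r4=0x0f
body[1] add  r7, r6, #23 → r7=0xb9
body[2] xor  r3, r4, r2 → r3=0x0c
body[3] mov  r2, r0 → r2=0x33
body[4] mov  r7, #0xe4 → r7=0xe4
body[5] mov  r1, r6 → r1=0xa2
body[6] mov  r2, #0x75 → r2=0x75
body[7] add  r0, r3, #33 → r0=0x2d
epilogue: pop r1=0xc7, sp=0xd2
epilogue: pop r0=0x33, sp=0xd3
r4 is caller-saved → body value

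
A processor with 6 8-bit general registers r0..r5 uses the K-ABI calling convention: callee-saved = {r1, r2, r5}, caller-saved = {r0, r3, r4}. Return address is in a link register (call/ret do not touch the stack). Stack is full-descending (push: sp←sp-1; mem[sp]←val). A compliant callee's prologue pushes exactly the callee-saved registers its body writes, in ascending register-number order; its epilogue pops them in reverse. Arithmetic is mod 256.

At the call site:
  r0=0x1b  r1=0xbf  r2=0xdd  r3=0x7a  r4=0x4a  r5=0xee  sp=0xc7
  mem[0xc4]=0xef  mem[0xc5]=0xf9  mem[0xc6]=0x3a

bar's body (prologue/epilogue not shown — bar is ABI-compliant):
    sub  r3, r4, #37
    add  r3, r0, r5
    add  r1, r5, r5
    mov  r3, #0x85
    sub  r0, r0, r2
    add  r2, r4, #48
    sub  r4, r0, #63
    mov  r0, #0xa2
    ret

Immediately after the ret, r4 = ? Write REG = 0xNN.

prologue: push r1 → mem[0xc6]=0xbf, sp=0xc6
prologue: push r2 → mem[0xc5]=0xdd, sp=0xc5
body[0] sub  r3, r4, #37 → r3=0x25
body[1] add  r3, r0, r5 → r3=0x09
body[2] add  r1, r5, r5 → r1=0xdc
body[3] mov  r3, #0x85 → r3=0x85
body[4] sub  r0, r0, r2 → r0=0x3e
body[5] add  r2, r4, #48 → r2=0x7a
body[6] sub  r4, r0, #63 → r4=0xff
body[7] mov  r0, #0xa2 → r0=0xa2
epilogue: pop r2=0xdd, sp=0xc6
epilogue: pop r1=0xbf, sp=0xc7
r4 is caller-saved → body value

REG = 0xff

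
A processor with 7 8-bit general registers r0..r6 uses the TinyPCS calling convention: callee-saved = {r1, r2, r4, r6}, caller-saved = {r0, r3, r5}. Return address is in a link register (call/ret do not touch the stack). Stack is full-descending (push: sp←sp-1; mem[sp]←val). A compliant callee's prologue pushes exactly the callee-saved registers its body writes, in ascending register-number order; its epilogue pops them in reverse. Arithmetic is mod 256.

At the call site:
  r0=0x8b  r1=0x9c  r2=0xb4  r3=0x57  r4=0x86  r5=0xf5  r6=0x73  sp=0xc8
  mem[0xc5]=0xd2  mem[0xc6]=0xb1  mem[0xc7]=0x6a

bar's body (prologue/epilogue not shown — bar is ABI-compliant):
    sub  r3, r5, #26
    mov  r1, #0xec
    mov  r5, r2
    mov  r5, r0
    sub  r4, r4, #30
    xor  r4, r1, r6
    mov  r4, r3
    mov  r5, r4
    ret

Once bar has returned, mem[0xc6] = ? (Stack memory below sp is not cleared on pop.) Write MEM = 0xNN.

prologue: push r1 → mem[0xc7]=0x9c, sp=0xc7
prologue: push r4 → mem[0xc6]=0x86, sp=0xc6
body[0] sub  r3, r5, #26 → r3=0xdb
body[1] mov  r1, #0xec → r1=0xec
body[2] mov  r5, r2 → r5=0xb4
body[3] mov  r5, r0 → r5=0x8b
body[4] sub  r4, r4, #30 → r4=0x68
body[5] xor  r4, r1, r6 → r4=0x9f
body[6] mov  r4, r3 → r4=0xdb
body[7] mov  r5, r4 → r5=0xdb
epilogue: pop r4=0x86, sp=0xc7
epilogue: pop r1=0x9c, sp=0xc8
prologue pushed ['r1', 'r4'] at ['0xc7', '0xc6']

MEM = 0x86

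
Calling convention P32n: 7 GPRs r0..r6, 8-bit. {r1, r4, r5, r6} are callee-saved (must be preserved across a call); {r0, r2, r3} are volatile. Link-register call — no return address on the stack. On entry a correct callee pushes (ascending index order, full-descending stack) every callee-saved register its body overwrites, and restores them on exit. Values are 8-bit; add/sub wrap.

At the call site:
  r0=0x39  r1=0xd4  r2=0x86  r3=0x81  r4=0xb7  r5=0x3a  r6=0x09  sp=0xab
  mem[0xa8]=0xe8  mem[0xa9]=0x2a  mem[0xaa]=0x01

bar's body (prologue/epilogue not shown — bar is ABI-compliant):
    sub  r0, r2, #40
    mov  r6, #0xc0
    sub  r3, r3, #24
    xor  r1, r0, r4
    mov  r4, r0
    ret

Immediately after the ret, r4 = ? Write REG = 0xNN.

REG = 0xb7

prologue: push r1 → mem[0xaa]=0xd4, sp=0xaa
prologue: push r4 → mem[0xa9]=0xb7, sp=0xa9
prologue: push r6 → mem[0xa8]=0x09, sp=0xa8
body[0] sub  r0, r2, #40 → r0=0x5e
body[1] mov  r6, #0xc0 → r6=0xc0
body[2] sub  r3, r3, #24 → r3=0x69
body[3] xor  r1, r0, r4 → r1=0xe9
body[4] mov  r4, r0 → r4=0x5e
epilogue: pop r6=0x09, sp=0xa9
epilogue: pop r4=0xb7, sp=0xaa
epilogue: pop r1=0xd4, sp=0xab
r4 is callee-saved → restored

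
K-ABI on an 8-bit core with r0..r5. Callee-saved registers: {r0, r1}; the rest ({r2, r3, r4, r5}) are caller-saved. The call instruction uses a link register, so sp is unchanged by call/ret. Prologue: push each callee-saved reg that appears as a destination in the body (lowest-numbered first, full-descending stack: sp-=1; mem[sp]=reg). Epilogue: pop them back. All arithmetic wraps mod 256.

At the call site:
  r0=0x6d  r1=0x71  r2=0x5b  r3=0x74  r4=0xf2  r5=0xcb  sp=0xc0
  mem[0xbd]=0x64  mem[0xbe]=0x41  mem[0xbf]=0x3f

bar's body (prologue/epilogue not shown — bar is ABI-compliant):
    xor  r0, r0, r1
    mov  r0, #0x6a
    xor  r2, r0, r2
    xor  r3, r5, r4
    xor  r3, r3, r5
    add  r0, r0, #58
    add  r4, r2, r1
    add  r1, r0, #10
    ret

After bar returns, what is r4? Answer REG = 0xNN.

prologue: push r0 → mem[0xbf]=0x6d, sp=0xbf
prologue: push r1 → mem[0xbe]=0x71, sp=0xbe
body[0] xor  r0, r0, r1 → r0=0x1c
body[1] mov  r0, #0x6a → r0=0x6a
body[2] xor  r2, r0, r2 → r2=0x31
body[3] xor  r3, r5, r4 → r3=0x39
body[4] xor  r3, r3, r5 → r3=0xf2
body[5] add  r0, r0, #58 → r0=0xa4
body[6] add  r4, r2, r1 → r4=0xa2
body[7] add  r1, r0, #10 → r1=0xae
epilogue: pop r1=0x71, sp=0xbf
epilogue: pop r0=0x6d, sp=0xc0
r4 is caller-saved → body value

REG = 0xa2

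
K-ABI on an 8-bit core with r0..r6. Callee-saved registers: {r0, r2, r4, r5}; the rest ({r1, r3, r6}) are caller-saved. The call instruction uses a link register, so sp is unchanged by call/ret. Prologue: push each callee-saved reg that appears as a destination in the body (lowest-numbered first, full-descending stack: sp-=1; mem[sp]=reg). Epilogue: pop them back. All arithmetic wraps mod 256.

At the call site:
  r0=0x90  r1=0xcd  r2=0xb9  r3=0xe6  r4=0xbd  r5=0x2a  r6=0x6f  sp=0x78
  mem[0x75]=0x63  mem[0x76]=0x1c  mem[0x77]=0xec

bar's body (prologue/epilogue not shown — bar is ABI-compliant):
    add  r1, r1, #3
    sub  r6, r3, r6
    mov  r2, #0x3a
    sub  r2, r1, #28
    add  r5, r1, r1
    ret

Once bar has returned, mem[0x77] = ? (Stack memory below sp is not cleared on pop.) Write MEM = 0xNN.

prologue: push r2 → mem[0x77]=0xb9, sp=0x77
prologue: push r5 → mem[0x76]=0x2a, sp=0x76
body[0] add  r1, r1, #3 → r1=0xd0
body[1] sub  r6, r3, r6 → r6=0x77
body[2] mov  r2, #0x3a → r2=0x3a
body[3] sub  r2, r1, #28 → r2=0xb4
body[4] add  r5, r1, r1 → r5=0xa0
epilogue: pop r5=0x2a, sp=0x77
epilogue: pop r2=0xb9, sp=0x78
prologue pushed ['r2', 'r5'] at ['0x77', '0x76']

MEM = 0xb9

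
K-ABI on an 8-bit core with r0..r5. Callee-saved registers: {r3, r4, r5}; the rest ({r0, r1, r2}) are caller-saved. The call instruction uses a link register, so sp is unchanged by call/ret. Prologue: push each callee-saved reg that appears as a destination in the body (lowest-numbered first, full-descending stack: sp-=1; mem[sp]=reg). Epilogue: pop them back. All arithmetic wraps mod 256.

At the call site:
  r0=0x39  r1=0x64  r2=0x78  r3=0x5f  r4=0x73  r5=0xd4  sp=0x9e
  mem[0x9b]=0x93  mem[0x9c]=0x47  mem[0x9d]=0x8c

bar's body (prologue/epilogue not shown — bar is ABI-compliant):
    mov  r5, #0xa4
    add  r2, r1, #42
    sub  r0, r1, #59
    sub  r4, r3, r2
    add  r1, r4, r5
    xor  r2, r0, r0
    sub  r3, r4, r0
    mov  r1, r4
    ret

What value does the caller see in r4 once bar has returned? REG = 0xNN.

prologue: push r3 -> mem[0x9d]=0x5f, sp=0x9d
prologue: push r4 -> mem[0x9c]=0x73, sp=0x9c
prologue: push r5 -> mem[0x9b]=0xd4, sp=0x9b
body[0] mov  r5, #0xa4 -> r5=0xa4
body[1] add  r2, r1, #42 -> r2=0x8e
body[2] sub  r0, r1, #59 -> r0=0x29
body[3] sub  r4, r3, r2 -> r4=0xd1
body[4] add  r1, r4, r5 -> r1=0x75
body[5] xor  r2, r0, r0 -> r2=0x00
body[6] sub  r3, r4, r0 -> r3=0xa8
body[7] mov  r1, r4 -> r1=0xd1
epilogue: pop r5=0xd4, sp=0x9c
epilogue: pop r4=0x73, sp=0x9d
epilogue: pop r3=0x5f, sp=0x9e
r4 is callee-saved -> restored

REG = 0x73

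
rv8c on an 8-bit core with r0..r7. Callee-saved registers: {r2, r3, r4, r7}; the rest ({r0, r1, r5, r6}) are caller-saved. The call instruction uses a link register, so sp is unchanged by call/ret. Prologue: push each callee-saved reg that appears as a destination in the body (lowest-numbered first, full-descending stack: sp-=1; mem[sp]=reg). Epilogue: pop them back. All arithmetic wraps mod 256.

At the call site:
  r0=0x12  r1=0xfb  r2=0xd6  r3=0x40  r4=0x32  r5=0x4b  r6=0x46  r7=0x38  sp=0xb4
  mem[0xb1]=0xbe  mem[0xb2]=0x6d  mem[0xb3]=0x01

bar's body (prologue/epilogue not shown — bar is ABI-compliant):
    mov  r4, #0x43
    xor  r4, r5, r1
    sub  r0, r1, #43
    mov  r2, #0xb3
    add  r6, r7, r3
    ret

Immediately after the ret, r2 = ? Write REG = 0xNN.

REG = 0xd6

prologue: push r2 → mem[0xb3]=0xd6, sp=0xb3
prologue: push r4 → mem[0xb2]=0x32, sp=0xb2
body[0] mov  r4, #0x43 → r4=0x43
body[1] xor  r4, r5, r1 → r4=0xb0
body[2] sub  r0, r1, #43 → r0=0xd0
body[3] mov  r2, #0xb3 → r2=0xb3
body[4] add  r6, r7, r3 → r6=0x78
epilogue: pop r4=0x32, sp=0xb3
epilogue: pop r2=0xd6, sp=0xb4
r2 is callee-saved → restored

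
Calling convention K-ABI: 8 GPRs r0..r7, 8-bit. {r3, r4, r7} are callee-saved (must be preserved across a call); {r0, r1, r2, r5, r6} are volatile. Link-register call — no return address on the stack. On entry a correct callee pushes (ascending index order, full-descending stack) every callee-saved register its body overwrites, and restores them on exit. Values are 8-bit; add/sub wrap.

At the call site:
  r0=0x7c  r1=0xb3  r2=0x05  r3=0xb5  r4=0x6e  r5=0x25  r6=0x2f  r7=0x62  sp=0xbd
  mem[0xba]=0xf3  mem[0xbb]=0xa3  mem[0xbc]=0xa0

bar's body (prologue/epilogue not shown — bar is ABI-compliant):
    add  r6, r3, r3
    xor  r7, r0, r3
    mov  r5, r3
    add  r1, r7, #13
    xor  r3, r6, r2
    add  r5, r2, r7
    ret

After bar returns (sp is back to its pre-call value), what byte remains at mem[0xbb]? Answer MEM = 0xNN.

MEM = 0x62

prologue: push r3 -> mem[0xbc]=0xb5, sp=0xbc
prologue: push r7 -> mem[0xbb]=0x62, sp=0xbb
body[0] add  r6, r3, r3 -> r6=0x6a
body[1] xor  r7, r0, r3 -> r7=0xc9
body[2] mov  r5, r3 -> r5=0xb5
body[3] add  r1, r7, #13 -> r1=0xd6
body[4] xor  r3, r6, r2 -> r3=0x6f
body[5] add  r5, r2, r7 -> r5=0xce
epilogue: pop r7=0x62, sp=0xbc
epilogue: pop r3=0xb5, sp=0xbd
prologue pushed ['r3', 'r7'] at ['0xbc', '0xbb']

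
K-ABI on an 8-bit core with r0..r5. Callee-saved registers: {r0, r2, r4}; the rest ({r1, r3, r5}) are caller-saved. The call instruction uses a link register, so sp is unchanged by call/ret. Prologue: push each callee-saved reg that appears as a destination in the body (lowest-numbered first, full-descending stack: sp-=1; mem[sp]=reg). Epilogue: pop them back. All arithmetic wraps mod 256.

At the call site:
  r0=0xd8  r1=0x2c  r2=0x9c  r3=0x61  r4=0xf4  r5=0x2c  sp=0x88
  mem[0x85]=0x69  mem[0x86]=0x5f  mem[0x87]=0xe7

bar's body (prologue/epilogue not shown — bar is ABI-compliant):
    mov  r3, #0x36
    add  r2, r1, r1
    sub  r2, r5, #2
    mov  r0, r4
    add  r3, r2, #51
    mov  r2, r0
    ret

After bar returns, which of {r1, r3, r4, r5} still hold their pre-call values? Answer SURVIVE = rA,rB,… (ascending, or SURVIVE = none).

prologue: push r0 -> mem[0x87]=0xd8, sp=0x87
prologue: push r2 -> mem[0x86]=0x9c, sp=0x86
body[0] mov  r3, #0x36 -> r3=0x36
body[1] add  r2, r1, r1 -> r2=0x58
body[2] sub  r2, r5, #2 -> r2=0x2a
body[3] mov  r0, r4 -> r0=0xf4
body[4] add  r3, r2, #51 -> r3=0x5d
body[5] mov  r2, r0 -> r2=0xf4
epilogue: pop r2=0x9c, sp=0x87
epilogue: pop r0=0xd8, sp=0x88
r1: caller-saved, written=False
r3: caller-saved, written=True
r4: callee-saved, written=False
r5: caller-saved, written=False

SURVIVE = r1,r4,r5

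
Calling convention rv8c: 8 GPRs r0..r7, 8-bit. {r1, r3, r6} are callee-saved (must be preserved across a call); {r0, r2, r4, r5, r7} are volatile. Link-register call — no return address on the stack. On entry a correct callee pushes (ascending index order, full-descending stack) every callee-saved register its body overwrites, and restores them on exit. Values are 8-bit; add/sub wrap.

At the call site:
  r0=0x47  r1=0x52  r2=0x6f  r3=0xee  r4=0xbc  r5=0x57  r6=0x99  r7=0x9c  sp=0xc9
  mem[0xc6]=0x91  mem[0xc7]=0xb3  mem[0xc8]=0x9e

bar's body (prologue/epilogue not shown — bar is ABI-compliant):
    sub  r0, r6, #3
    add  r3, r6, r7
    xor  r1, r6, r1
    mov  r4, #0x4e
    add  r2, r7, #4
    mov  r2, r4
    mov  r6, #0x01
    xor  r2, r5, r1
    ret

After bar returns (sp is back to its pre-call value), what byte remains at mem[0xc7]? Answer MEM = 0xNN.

MEM = 0xee

prologue: push r1 -> mem[0xc8]=0x52, sp=0xc8
prologue: push r3 -> mem[0xc7]=0xee, sp=0xc7
prologue: push r6 -> mem[0xc6]=0x99, sp=0xc6
body[0] sub  r0, r6, #3 -> r0=0x96
body[1] add  r3, r6, r7 -> r3=0x35
body[2] xor  r1, r6, r1 -> r1=0xcb
body[3] mov  r4, #0x4e -> r4=0x4e
body[4] add  r2, r7, #4 -> r2=0xa0
body[5] mov  r2, r4 -> r2=0x4e
body[6] mov  r6, #0x01 -> r6=0x01
body[7] xor  r2, r5, r1 -> r2=0x9c
epilogue: pop r6=0x99, sp=0xc7
epilogue: pop r3=0xee, sp=0xc8
epilogue: pop r1=0x52, sp=0xc9
prologue pushed ['r1', 'r3', 'r6'] at ['0xc8', '0xc7', '0xc6']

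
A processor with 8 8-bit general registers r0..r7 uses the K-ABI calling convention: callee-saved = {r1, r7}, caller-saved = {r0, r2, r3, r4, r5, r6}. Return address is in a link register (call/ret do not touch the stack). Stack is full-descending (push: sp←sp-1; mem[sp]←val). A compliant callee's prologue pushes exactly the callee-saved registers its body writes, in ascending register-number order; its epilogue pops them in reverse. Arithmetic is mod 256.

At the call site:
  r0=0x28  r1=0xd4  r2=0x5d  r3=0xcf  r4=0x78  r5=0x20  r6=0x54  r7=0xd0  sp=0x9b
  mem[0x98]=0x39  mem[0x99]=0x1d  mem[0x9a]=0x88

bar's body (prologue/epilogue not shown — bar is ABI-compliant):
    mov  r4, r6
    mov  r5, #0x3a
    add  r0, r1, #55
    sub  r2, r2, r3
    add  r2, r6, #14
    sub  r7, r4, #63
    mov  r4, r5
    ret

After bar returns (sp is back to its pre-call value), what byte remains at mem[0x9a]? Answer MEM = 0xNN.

MEM = 0xd0

prologue: push r7 -> mem[0x9a]=0xd0, sp=0x9a
body[0] mov  r4, r6 -> r4=0x54
body[1] mov  r5, #0x3a -> r5=0x3a
body[2] add  r0, r1, #55 -> r0=0x0b
body[3] sub  r2, r2, r3 -> r2=0x8e
body[4] add  r2, r6, #14 -> r2=0x62
body[5] sub  r7, r4, #63 -> r7=0x15
body[6] mov  r4, r5 -> r4=0x3a
epilogue: pop r7=0xd0, sp=0x9b
prologue pushed ['r7'] at ['0x9a']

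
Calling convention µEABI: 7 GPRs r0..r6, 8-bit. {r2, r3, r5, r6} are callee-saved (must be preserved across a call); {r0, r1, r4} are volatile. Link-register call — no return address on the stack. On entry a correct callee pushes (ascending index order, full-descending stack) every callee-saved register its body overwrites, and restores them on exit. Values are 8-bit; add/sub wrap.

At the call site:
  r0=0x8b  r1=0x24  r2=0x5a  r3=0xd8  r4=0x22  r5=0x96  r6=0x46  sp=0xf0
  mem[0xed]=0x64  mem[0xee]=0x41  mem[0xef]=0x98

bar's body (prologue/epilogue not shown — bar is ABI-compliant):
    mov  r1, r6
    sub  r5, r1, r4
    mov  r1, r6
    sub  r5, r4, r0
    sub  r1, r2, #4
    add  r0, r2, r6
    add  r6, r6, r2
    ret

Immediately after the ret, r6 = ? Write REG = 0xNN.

prologue: push r5 → mem[0xef]=0x96, sp=0xef
prologue: push r6 → mem[0xee]=0x46, sp=0xee
body[0] mov  r1, r6 → r1=0x46
body[1] sub  r5, r1, r4 → r5=0x24
body[2] mov  r1, r6 → r1=0x46
body[3] sub  r5, r4, r0 → r5=0x97
body[4] sub  r1, r2, #4 → r1=0x56
body[5] add  r0, r2, r6 → r0=0xa0
body[6] add  r6, r6, r2 → r6=0xa0
epilogue: pop r6=0x46, sp=0xef
epilogue: pop r5=0x96, sp=0xf0
r6 is callee-saved → restored

REG = 0x46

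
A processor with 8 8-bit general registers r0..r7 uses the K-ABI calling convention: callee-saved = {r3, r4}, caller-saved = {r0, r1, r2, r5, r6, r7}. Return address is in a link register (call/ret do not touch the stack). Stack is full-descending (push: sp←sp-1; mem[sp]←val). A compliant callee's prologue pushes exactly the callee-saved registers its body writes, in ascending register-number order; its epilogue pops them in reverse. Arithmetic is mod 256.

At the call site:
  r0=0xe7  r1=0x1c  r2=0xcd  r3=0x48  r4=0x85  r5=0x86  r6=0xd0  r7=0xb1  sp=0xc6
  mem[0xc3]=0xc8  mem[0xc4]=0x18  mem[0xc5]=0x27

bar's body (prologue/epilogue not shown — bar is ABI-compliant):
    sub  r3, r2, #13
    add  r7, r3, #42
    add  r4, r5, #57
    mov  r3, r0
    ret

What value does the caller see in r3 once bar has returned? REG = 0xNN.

prologue: push r3 -> mem[0xc5]=0x48, sp=0xc5
prologue: push r4 -> mem[0xc4]=0x85, sp=0xc4
body[0] sub  r3, r2, #13 -> r3=0xc0
body[1] add  r7, r3, #42 -> r7=0xea
body[2] add  r4, r5, #57 -> r4=0xbf
body[3] mov  r3, r0 -> r3=0xe7
epilogue: pop r4=0x85, sp=0xc5
epilogue: pop r3=0x48, sp=0xc6
r3 is callee-saved -> restored

REG = 0x48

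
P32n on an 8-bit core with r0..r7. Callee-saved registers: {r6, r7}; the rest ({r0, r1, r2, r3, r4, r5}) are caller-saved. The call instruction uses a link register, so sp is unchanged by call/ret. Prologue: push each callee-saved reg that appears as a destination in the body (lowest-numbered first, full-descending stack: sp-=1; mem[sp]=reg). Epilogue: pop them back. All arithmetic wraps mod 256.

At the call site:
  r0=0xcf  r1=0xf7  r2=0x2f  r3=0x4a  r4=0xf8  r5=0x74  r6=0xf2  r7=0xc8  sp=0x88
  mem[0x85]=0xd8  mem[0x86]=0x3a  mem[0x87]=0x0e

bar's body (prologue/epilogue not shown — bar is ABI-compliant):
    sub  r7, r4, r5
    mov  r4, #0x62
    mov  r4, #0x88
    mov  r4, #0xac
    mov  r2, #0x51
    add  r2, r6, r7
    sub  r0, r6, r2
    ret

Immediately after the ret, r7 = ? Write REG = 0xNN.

prologue: push r7 -> mem[0x87]=0xc8, sp=0x87
body[0] sub  r7, r4, r5 -> r7=0x84
body[1] mov  r4, #0x62 -> r4=0x62
body[2] mov  r4, #0x88 -> r4=0x88
body[3] mov  r4, #0xac -> r4=0xac
body[4] mov  r2, #0x51 -> r2=0x51
body[5] add  r2, r6, r7 -> r2=0x76
body[6] sub  r0, r6, r2 -> r0=0x7c
epilogue: pop r7=0xc8, sp=0x88
r7 is callee-saved -> restored

REG = 0xc8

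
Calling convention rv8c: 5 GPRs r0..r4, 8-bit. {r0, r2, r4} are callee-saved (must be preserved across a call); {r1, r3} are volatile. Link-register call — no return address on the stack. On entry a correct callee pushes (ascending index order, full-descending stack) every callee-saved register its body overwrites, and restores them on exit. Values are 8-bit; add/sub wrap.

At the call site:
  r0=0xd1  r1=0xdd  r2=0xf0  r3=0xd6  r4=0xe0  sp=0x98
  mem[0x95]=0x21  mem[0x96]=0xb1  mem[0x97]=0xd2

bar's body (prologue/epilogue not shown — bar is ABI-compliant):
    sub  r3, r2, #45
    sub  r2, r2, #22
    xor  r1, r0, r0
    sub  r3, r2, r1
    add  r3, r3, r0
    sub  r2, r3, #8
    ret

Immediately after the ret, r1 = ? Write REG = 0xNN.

REG = 0x00

prologue: push r2 → mem[0x97]=0xf0, sp=0x97
body[0] sub  r3, r2, #45 → r3=0xc3
body[1] sub  r2, r2, #22 → r2=0xda
body[2] xor  r1, r0, r0 → r1=0x00
body[3] sub  r3, r2, r1 → r3=0xda
body[4] add  r3, r3, r0 → r3=0xab
body[5] sub  r2, r3, #8 → r2=0xa3
epilogue: pop r2=0xf0, sp=0x98
r1 is caller-saved → body value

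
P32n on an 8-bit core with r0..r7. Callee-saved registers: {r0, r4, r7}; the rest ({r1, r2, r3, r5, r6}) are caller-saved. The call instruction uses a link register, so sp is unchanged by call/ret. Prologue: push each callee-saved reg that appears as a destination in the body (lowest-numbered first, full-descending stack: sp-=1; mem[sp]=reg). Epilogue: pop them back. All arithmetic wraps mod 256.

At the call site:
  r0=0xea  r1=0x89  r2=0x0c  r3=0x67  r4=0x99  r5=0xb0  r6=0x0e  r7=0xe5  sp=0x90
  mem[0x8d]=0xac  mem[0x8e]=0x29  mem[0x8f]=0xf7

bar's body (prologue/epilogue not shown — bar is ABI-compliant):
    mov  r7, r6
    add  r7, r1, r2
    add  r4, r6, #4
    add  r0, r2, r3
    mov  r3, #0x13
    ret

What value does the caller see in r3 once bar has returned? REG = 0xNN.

prologue: push r0 -> mem[0x8f]=0xea, sp=0x8f
prologue: push r4 -> mem[0x8e]=0x99, sp=0x8e
prologue: push r7 -> mem[0x8d]=0xe5, sp=0x8d
body[0] mov  r7, r6 -> r7=0x0e
body[1] add  r7, r1, r2 -> r7=0x95
body[2] add  r4, r6, #4 -> r4=0x12
body[3] add  r0, r2, r3 -> r0=0x73
body[4] mov  r3, #0x13 -> r3=0x13
epilogue: pop r7=0xe5, sp=0x8e
epilogue: pop r4=0x99, sp=0x8f
epilogue: pop r0=0xea, sp=0x90
r3 is caller-saved -> body value

REG = 0x13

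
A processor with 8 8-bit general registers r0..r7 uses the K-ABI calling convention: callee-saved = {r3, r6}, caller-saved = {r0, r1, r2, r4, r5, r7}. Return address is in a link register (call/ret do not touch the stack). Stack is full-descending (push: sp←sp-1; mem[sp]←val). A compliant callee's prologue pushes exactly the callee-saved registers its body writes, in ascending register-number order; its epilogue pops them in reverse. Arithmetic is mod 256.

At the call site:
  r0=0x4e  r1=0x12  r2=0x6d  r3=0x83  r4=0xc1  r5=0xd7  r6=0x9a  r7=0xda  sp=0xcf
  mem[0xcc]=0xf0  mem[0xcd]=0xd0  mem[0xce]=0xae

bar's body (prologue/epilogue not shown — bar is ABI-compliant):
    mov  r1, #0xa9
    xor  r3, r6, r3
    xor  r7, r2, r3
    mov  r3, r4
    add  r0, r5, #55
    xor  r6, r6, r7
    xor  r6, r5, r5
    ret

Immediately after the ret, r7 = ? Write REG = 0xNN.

prologue: push r3 -> mem[0xce]=0x83, sp=0xce
prologue: push r6 -> mem[0xcd]=0x9a, sp=0xcd
body[0] mov  r1, #0xa9 -> r1=0xa9
body[1] xor  r3, r6, r3 -> r3=0x19
body[2] xor  r7, r2, r3 -> r7=0x74
body[3] mov  r3, r4 -> r3=0xc1
body[4] add  r0, r5, #55 -> r0=0x0e
body[5] xor  r6, r6, r7 -> r6=0xee
body[6] xor  r6, r5, r5 -> r6=0x00
epilogue: pop r6=0x9a, sp=0xce
epilogue: pop r3=0x83, sp=0xcf
r7 is caller-saved -> body value

REG = 0x74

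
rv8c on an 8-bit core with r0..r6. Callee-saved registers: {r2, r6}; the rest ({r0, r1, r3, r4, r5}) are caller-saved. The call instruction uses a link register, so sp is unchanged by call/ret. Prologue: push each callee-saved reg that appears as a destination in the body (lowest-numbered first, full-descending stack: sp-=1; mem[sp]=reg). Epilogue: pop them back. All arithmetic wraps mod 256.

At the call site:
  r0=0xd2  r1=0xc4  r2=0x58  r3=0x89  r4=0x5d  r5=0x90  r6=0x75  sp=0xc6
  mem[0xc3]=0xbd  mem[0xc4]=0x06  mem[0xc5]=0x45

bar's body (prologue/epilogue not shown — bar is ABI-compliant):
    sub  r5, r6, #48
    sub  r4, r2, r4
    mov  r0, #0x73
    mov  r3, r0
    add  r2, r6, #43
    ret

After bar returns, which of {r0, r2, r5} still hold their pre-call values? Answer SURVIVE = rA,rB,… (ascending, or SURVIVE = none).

SURVIVE = r2

prologue: push r2 → mem[0xc5]=0x58, sp=0xc5
body[0] sub  r5, r6, #48 → r5=0x45
body[1] sub  r4, r2, r4 → r4=0xfb
body[2] mov  r0, #0x73 → r0=0x73
body[3] mov  r3, r0 → r3=0x73
body[4] add  r2, r6, #43 → r2=0xa0
epilogue: pop r2=0x58, sp=0xc6
r0: caller-saved, written=True
r2: callee-saved, written=True
r5: caller-saved, written=True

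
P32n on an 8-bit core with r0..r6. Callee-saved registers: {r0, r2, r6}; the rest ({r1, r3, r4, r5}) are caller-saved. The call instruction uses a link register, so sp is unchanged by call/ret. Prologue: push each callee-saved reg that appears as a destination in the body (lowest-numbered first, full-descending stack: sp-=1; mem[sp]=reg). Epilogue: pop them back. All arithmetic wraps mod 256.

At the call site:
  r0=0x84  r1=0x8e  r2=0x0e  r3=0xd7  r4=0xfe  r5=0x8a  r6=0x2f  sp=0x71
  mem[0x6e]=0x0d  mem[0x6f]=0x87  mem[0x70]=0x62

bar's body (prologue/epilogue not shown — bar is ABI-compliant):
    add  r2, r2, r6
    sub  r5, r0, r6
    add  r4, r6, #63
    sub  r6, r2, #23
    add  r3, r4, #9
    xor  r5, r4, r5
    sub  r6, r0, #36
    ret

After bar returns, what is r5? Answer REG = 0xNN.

REG = 0x3b

prologue: push r2 → mem[0x70]=0x0e, sp=0x70
prologue: push r6 → mem[0x6f]=0x2f, sp=0x6f
body[0] add  r2, r2, r6 → r2=0x3d
body[1] sub  r5, r0, r6 → r5=0x55
body[2] add  r4, r6, #63 → r4=0x6e
body[3] sub  r6, r2, #23 → r6=0x26
body[4] add  r3, r4, #9 → r3=0x77
body[5] xor  r5, r4, r5 → r5=0x3b
body[6] sub  r6, r0, #36 → r6=0x60
epilogue: pop r6=0x2f, sp=0x70
epilogue: pop r2=0x0e, sp=0x71
r5 is caller-saved → body value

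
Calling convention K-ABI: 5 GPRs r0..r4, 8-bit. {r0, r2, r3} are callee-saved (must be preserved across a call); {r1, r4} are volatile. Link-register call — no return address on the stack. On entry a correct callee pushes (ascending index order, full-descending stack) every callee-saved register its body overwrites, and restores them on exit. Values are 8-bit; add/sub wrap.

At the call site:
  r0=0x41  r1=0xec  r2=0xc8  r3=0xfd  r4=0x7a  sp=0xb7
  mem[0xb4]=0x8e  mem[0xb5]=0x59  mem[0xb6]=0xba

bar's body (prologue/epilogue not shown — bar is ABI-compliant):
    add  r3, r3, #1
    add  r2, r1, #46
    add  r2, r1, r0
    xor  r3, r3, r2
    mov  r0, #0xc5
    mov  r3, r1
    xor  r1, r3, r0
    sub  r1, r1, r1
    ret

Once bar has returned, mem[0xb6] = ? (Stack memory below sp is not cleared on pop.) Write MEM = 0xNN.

prologue: push r0 -> mem[0xb6]=0x41, sp=0xb6
prologue: push r2 -> mem[0xb5]=0xc8, sp=0xb5
prologue: push r3 -> mem[0xb4]=0xfd, sp=0xb4
body[0] add  r3, r3, #1 -> r3=0xfe
body[1] add  r2, r1, #46 -> r2=0x1a
body[2] add  r2, r1, r0 -> r2=0x2d
body[3] xor  r3, r3, r2 -> r3=0xd3
body[4] mov  r0, #0xc5 -> r0=0xc5
body[5] mov  r3, r1 -> r3=0xec
body[6] xor  r1, r3, r0 -> r1=0x29
body[7] sub  r1, r1, r1 -> r1=0x00
epilogue: pop r3=0xfd, sp=0xb5
epilogue: pop r2=0xc8, sp=0xb6
epilogue: pop r0=0x41, sp=0xb7
prologue pushed ['r0', 'r2', 'r3'] at ['0xb6', '0xb5', '0xb4']

MEM = 0x41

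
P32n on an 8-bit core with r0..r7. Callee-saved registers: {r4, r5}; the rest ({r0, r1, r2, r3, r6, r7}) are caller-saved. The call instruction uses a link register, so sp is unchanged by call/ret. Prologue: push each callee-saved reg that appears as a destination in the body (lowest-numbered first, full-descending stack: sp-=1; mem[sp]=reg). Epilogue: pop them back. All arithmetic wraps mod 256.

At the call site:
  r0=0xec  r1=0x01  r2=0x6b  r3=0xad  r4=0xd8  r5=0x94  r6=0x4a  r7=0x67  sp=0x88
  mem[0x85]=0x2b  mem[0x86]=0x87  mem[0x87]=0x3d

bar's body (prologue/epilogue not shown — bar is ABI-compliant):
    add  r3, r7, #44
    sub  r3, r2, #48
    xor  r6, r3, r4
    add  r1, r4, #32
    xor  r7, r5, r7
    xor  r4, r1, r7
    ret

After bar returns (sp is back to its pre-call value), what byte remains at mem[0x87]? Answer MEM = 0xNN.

MEM = 0xd8

prologue: push r4 → mem[0x87]=0xd8, sp=0x87
body[0] add  r3, r7, #44 → r3=0x93
body[1] sub  r3, r2, #48 → r3=0x3b
body[2] xor  r6, r3, r4 → r6=0xe3
body[3] add  r1, r4, #32 → r1=0xf8
body[4] xor  r7, r5, r7 → r7=0xf3
body[5] xor  r4, r1, r7 → r4=0x0b
epilogue: pop r4=0xd8, sp=0x88
prologue pushed ['r4'] at ['0x87']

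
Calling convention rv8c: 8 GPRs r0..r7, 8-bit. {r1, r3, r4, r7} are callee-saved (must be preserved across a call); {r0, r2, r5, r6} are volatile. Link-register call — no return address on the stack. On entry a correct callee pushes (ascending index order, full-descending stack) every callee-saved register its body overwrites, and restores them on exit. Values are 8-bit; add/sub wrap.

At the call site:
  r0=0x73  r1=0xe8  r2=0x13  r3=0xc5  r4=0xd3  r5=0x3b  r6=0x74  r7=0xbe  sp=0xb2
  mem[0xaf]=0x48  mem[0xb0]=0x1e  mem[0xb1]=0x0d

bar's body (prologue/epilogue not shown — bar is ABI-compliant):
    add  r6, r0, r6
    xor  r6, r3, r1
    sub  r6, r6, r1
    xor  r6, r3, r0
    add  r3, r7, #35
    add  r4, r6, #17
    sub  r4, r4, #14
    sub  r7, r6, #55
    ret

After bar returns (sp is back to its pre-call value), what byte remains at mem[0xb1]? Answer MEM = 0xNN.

prologue: push r3 → mem[0xb1]=0xc5, sp=0xb1
prologue: push r4 → mem[0xb0]=0xd3, sp=0xb0
prologue: push r7 → mem[0xaf]=0xbe, sp=0xaf
body[0] add  r6, r0, r6 → r6=0xe7
body[1] xor  r6, r3, r1 → r6=0x2d
body[2] sub  r6, r6, r1 → r6=0x45
body[3] xor  r6, r3, r0 → r6=0xb6
body[4] add  r3, r7, #35 → r3=0xe1
body[5] add  r4, r6, #17 → r4=0xc7
body[6] sub  r4, r4, #14 → r4=0xb9
body[7] sub  r7, r6, #55 → r7=0x7f
epilogue: pop r7=0xbe, sp=0xb0
epilogue: pop r4=0xd3, sp=0xb1
epilogue: pop r3=0xc5, sp=0xb2
prologue pushed ['r3', 'r4', 'r7'] at ['0xb1', '0xb0', '0xaf']

MEM = 0xc5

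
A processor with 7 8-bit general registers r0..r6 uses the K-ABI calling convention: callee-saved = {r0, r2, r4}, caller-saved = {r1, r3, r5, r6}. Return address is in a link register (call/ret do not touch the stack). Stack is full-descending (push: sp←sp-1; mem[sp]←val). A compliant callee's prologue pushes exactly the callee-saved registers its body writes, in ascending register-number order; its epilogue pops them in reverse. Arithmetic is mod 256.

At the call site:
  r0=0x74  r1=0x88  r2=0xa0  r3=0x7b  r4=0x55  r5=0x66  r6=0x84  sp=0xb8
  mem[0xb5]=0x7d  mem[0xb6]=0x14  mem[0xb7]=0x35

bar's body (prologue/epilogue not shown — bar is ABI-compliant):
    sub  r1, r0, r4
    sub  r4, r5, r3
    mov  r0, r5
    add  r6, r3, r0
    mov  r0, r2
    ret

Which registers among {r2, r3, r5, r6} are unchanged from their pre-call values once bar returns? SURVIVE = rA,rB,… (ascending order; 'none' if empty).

SURVIVE = r2,r3,r5

prologue: push r0 -> mem[0xb7]=0x74, sp=0xb7
prologue: push r4 -> mem[0xb6]=0x55, sp=0xb6
body[0] sub  r1, r0, r4 -> r1=0x1f
body[1] sub  r4, r5, r3 -> r4=0xeb
body[2] mov  r0, r5 -> r0=0x66
body[3] add  r6, r3, r0 -> r6=0xe1
body[4] mov  r0, r2 -> r0=0xa0
epilogue: pop r4=0x55, sp=0xb7
epilogue: pop r0=0x74, sp=0xb8
r2: callee-saved, written=False
r3: caller-saved, written=False
r5: caller-saved, written=False
r6: caller-saved, written=True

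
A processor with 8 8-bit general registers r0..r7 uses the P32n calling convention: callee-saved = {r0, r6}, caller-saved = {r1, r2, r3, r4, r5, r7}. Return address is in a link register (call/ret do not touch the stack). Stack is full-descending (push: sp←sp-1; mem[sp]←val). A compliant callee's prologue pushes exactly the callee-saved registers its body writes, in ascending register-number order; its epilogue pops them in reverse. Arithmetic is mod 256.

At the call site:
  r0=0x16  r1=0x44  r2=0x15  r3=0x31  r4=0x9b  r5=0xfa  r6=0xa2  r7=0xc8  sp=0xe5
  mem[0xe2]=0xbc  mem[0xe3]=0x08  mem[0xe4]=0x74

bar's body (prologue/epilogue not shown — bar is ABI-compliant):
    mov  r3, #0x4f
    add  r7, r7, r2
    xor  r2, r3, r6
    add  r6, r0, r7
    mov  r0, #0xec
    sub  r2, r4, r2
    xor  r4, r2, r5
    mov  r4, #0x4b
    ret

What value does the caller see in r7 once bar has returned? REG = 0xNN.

REG = 0xdd

prologue: push r0 -> mem[0xe4]=0x16, sp=0xe4
prologue: push r6 -> mem[0xe3]=0xa2, sp=0xe3
body[0] mov  r3, #0x4f -> r3=0x4f
body[1] add  r7, r7, r2 -> r7=0xdd
body[2] xor  r2, r3, r6 -> r2=0xed
body[3] add  r6, r0, r7 -> r6=0xf3
body[4] mov  r0, #0xec -> r0=0xec
body[5] sub  r2, r4, r2 -> r2=0xae
body[6] xor  r4, r2, r5 -> r4=0x54
body[7] mov  r4, #0x4b -> r4=0x4b
epilogue: pop r6=0xa2, sp=0xe4
epilogue: pop r0=0x16, sp=0xe5
r7 is caller-saved -> body value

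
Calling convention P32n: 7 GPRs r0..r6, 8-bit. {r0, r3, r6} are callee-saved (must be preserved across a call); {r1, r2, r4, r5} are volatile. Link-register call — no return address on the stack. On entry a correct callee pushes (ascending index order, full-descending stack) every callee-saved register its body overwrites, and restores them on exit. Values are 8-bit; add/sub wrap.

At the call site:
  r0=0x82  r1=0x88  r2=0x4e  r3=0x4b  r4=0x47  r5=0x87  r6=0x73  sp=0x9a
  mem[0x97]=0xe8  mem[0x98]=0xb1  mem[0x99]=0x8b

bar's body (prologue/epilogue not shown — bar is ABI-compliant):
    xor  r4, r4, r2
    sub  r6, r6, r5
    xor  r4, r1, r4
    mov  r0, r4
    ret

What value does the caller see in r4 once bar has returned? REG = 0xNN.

prologue: push r0 → mem[0x99]=0x82, sp=0x99
prologue: push r6 → mem[0x98]=0x73, sp=0x98
body[0] xor  r4, r4, r2 → r4=0x09
body[1] sub  r6, r6, r5 → r6=0xec
body[2] xor  r4, r1, r4 → r4=0x81
body[3] mov  r0, r4 → r0=0x81
epilogue: pop r6=0x73, sp=0x99
epilogue: pop r0=0x82, sp=0x9a
r4 is caller-saved → body value

REG = 0x81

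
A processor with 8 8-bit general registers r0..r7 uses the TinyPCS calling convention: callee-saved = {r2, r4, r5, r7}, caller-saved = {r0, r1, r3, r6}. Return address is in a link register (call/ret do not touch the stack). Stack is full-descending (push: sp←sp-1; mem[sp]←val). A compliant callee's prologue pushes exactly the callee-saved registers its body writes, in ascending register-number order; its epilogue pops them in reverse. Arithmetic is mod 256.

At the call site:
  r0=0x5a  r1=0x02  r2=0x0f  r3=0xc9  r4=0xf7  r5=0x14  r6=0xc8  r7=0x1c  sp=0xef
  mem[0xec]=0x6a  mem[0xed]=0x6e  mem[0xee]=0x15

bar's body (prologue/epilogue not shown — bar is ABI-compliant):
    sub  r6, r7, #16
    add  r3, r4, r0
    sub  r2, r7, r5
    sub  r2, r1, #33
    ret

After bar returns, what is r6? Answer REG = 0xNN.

prologue: push r2 → mem[0xee]=0x0f, sp=0xee
body[0] sub  r6, r7, #16 → r6=0x0c
body[1] add  r3, r4, r0 → r3=0x51
body[2] sub  r2, r7, r5 → r2=0x08
body[3] sub  r2, r1, #33 → r2=0xe1
epilogue: pop r2=0x0f, sp=0xef
r6 is caller-saved → body value

REG = 0x0c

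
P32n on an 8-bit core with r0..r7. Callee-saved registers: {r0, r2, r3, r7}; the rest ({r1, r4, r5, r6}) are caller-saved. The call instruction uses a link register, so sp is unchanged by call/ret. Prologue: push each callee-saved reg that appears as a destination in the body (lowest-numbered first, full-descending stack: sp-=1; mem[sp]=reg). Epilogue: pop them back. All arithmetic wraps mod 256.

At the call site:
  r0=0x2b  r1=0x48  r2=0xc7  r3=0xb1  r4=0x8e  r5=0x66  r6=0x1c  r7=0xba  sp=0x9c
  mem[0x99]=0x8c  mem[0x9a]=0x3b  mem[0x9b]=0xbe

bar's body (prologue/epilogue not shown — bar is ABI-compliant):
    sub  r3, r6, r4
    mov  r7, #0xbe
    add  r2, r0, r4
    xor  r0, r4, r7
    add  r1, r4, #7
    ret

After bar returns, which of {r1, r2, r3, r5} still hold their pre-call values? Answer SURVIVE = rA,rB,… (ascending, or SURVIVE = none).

prologue: push r0 → mem[0x9b]=0x2b, sp=0x9b
prologue: push r2 → mem[0x9a]=0xc7, sp=0x9a
prologue: push r3 → mem[0x99]=0xb1, sp=0x99
prologue: push r7 → mem[0x98]=0xba, sp=0x98
body[0] sub  r3, r6, r4 → r3=0x8e
body[1] mov  r7, #0xbe → r7=0xbe
body[2] add  r2, r0, r4 → r2=0xb9
body[3] xor  r0, r4, r7 → r0=0x30
body[4] add  r1, r4, #7 → r1=0x95
epilogue: pop r7=0xba, sp=0x99
epilogue: pop r3=0xb1, sp=0x9a
epilogue: pop r2=0xc7, sp=0x9b
epilogue: pop r0=0x2b, sp=0x9c
r1: caller-saved, written=True
r2: callee-saved, written=True
r3: callee-saved, written=True
r5: caller-saved, written=False

SURVIVE = r2,r3,r5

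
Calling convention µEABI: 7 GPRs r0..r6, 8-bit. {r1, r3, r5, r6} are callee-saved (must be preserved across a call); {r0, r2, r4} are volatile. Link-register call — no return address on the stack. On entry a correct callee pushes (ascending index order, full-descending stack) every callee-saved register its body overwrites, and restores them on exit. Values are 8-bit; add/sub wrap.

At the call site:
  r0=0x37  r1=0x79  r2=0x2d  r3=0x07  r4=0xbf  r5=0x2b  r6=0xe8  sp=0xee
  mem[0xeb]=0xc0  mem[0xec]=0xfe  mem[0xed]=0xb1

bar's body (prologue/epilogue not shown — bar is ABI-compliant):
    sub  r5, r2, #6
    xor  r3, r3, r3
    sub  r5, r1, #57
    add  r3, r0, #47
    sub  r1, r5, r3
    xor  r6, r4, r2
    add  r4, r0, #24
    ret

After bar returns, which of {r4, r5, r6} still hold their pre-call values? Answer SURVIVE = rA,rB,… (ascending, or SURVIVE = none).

SURVIVE = r5,r6

prologue: push r1 → mem[0xed]=0x79, sp=0xed
prologue: push r3 → mem[0xec]=0x07, sp=0xec
prologue: push r5 → mem[0xeb]=0x2b, sp=0xeb
prologue: push r6 → mem[0xea]=0xe8, sp=0xea
body[0] sub  r5, r2, #6 → r5=0x27
body[1] xor  r3, r3, r3 → r3=0x00
body[2] sub  r5, r1, #57 → r5=0x40
body[3] add  r3, r0, #47 → r3=0x66
body[4] sub  r1, r5, r3 → r1=0xda
body[5] xor  r6, r4, r2 → r6=0x92
body[6] add  r4, r0, #24 → r4=0x4f
epilogue: pop r6=0xe8, sp=0xeb
epilogue: pop r5=0x2b, sp=0xec
epilogue: pop r3=0x07, sp=0xed
epilogue: pop r1=0x79, sp=0xee
r4: caller-saved, written=True
r5: callee-saved, written=True
r6: callee-saved, written=True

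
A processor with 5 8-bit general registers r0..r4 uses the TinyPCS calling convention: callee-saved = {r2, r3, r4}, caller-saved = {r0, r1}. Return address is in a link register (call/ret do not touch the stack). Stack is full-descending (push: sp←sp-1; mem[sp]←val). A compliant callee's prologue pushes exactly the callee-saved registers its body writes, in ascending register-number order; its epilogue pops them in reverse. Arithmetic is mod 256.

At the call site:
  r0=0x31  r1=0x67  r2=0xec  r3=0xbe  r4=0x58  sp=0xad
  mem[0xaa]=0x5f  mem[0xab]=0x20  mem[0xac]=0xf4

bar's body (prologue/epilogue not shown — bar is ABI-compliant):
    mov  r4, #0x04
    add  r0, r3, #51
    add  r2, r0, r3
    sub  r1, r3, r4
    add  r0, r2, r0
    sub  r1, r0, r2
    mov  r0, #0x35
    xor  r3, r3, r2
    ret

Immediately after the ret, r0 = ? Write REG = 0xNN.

REG = 0x35

prologue: push r2 -> mem[0xac]=0xec, sp=0xac
prologue: push r3 -> mem[0xab]=0xbe, sp=0xab
prologue: push r4 -> mem[0xaa]=0x58, sp=0xaa
body[0] mov  r4, #0x04 -> r4=0x04
body[1] add  r0, r3, #51 -> r0=0xf1
body[2] add  r2, r0, r3 -> r2=0xaf
body[3] sub  r1, r3, r4 -> r1=0xba
body[4] add  r0, r2, r0 -> r0=0xa0
body[5] sub  r1, r0, r2 -> r1=0xf1
body[6] mov  r0, #0x35 -> r0=0x35
body[7] xor  r3, r3, r2 -> r3=0x11
epilogue: pop r4=0x58, sp=0xab
epilogue: pop r3=0xbe, sp=0xac
epilogue: pop r2=0xec, sp=0xad
r0 is caller-saved -> body value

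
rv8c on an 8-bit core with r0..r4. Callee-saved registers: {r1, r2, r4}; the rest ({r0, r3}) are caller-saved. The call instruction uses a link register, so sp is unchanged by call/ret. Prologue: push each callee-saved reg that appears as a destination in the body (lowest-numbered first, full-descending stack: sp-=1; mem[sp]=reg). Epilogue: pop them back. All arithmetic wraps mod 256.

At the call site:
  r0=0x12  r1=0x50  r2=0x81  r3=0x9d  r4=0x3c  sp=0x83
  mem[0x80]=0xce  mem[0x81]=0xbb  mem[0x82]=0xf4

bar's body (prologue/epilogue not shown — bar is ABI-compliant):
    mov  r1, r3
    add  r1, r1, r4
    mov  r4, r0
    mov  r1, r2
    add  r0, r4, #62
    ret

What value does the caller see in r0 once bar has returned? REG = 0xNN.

prologue: push r1 → mem[0x82]=0x50, sp=0x82
prologue: push r4 → mem[0x81]=0x3c, sp=0x81
body[0] mov  r1, r3 → r1=0x9d
body[1] add  r1, r1, r4 → r1=0xd9
body[2] mov  r4, r0 → r4=0x12
body[3] mov  r1, r2 → r1=0x81
body[4] add  r0, r4, #62 → r0=0x50
epilogue: pop r4=0x3c, sp=0x82
epilogue: pop r1=0x50, sp=0x83
r0 is caller-saved → body value

REG = 0x50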